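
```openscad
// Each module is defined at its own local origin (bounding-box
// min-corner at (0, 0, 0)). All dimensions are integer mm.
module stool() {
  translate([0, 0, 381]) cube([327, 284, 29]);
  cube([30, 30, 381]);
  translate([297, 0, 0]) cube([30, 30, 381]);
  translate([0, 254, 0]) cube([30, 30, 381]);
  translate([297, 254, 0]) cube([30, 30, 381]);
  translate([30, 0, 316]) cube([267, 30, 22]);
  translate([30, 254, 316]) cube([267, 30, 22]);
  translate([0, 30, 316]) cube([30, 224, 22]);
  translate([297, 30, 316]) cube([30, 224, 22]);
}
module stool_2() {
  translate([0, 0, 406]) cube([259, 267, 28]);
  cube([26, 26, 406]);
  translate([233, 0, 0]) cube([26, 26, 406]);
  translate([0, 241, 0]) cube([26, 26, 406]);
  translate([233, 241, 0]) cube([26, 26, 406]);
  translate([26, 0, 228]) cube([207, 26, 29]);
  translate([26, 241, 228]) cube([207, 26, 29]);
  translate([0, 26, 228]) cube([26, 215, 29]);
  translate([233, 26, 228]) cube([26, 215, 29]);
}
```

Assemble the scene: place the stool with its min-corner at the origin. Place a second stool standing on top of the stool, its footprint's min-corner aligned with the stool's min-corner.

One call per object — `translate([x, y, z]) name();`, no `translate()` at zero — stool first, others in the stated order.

stool();
translate([0, 0, 410]) stool_2();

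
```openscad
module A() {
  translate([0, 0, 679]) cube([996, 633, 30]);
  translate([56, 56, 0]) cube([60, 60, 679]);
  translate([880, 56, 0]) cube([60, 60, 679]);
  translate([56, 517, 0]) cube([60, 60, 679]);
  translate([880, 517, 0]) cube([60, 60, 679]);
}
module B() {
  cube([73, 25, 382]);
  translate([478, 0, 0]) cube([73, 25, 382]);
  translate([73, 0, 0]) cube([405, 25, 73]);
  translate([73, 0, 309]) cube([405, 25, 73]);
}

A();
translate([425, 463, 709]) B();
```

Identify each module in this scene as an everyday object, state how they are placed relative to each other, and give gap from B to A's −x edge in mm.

A is a table. B is a picture frame. The picture frame is on top of the table. The gap from the picture frame to the table's −x edge is 425 mm.

The picture frame's min-x is at 425; the table's min-x is 0; gap = 425 mm.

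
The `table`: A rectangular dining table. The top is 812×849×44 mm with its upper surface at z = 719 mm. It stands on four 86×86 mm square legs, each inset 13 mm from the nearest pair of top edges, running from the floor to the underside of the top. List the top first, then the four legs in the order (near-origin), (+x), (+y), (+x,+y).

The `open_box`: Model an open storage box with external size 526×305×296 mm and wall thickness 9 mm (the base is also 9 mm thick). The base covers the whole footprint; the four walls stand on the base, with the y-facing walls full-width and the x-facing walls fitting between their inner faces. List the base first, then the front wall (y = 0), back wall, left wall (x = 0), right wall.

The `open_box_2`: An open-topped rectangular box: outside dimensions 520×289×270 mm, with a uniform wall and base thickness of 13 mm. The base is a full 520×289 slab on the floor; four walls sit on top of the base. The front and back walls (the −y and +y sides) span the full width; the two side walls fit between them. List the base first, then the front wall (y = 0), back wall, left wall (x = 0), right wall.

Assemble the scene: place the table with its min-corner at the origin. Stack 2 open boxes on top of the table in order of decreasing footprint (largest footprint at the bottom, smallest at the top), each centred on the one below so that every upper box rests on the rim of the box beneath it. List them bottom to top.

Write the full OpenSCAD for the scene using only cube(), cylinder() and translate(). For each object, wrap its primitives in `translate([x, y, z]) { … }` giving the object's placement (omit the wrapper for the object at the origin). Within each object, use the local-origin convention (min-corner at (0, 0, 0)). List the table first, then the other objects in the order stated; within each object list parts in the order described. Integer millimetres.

translate([0, 0, 675]) cube([812, 849, 44]);
translate([13, 13, 0]) cube([86, 86, 675]);
translate([713, 13, 0]) cube([86, 86, 675]);
translate([13, 750, 0]) cube([86, 86, 675]);
translate([713, 750, 0]) cube([86, 86, 675]);
translate([143, 272, 719]) {
  cube([526, 305, 9]);
  translate([0, 0, 9]) cube([526, 9, 287]);
  translate([0, 296, 9]) cube([526, 9, 287]);
  translate([0, 9, 9]) cube([9, 287, 287]);
  translate([517, 9, 9]) cube([9, 287, 287]);
}
translate([146, 280, 1015]) {
  cube([520, 289, 13]);
  translate([0, 0, 13]) cube([520, 13, 257]);
  translate([0, 276, 13]) cube([520, 13, 257]);
  translate([0, 13, 13]) cube([13, 263, 257]);
  translate([507, 13, 13]) cube([13, 263, 257]);
}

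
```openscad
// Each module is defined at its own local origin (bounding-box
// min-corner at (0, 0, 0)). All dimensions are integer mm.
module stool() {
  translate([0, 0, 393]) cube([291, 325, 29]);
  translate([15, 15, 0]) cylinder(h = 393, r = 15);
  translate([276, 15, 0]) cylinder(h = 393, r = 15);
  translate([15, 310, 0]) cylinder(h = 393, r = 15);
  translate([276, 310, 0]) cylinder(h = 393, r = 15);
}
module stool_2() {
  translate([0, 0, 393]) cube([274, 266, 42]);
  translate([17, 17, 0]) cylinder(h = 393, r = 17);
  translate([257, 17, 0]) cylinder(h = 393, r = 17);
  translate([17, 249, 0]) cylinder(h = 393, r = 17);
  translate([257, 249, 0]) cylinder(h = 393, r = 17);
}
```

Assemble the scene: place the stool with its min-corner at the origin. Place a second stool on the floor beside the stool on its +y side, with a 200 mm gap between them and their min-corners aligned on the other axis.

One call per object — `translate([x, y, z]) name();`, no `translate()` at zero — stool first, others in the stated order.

stool();
translate([0, 525, 0]) stool_2();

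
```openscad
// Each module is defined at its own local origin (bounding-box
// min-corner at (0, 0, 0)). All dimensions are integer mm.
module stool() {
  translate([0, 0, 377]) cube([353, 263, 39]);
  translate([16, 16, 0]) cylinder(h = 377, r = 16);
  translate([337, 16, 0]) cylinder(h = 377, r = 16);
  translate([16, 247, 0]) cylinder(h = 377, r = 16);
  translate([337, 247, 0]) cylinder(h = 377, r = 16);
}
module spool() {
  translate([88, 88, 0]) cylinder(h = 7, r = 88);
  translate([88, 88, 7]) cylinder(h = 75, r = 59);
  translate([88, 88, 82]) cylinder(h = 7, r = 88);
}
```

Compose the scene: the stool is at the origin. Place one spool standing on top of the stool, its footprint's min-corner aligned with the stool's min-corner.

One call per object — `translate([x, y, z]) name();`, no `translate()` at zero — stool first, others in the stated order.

stool();
translate([0, 0, 416]) spool();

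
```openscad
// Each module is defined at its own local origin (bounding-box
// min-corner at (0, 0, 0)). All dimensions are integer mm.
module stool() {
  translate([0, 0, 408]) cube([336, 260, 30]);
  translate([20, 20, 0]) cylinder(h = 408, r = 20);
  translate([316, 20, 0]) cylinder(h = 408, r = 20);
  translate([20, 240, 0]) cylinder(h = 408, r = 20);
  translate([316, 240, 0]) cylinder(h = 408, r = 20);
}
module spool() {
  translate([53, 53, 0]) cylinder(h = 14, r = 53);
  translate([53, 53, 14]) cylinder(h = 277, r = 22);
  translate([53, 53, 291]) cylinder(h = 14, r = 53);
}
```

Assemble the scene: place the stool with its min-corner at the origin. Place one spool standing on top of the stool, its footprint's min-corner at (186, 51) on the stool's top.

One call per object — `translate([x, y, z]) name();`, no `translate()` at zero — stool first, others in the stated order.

stool();
translate([186, 51, 438]) spool();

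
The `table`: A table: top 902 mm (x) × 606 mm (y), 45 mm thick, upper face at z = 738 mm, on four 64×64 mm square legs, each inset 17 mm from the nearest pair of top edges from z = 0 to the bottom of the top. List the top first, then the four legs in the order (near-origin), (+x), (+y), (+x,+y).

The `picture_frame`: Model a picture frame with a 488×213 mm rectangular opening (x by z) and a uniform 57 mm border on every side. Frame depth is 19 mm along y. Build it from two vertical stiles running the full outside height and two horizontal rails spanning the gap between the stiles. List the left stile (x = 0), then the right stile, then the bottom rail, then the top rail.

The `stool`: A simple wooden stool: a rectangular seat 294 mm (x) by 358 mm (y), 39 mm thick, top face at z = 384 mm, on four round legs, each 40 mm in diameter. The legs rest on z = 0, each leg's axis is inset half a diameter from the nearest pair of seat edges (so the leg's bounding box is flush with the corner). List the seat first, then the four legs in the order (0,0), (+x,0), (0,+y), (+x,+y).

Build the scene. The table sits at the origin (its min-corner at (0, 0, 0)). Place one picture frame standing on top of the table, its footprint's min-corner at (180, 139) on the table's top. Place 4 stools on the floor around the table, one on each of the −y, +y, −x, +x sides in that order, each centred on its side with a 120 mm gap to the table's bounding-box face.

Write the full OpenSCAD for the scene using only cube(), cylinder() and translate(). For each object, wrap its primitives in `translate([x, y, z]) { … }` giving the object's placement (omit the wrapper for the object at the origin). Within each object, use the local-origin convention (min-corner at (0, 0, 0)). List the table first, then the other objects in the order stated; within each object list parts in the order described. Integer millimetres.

translate([0, 0, 693]) cube([902, 606, 45]);
translate([17, 17, 0]) cube([64, 64, 693]);
translate([821, 17, 0]) cube([64, 64, 693]);
translate([17, 525, 0]) cube([64, 64, 693]);
translate([821, 525, 0]) cube([64, 64, 693]);
translate([180, 139, 738]) {
  cube([57, 19, 327]);
  translate([545, 0, 0]) cube([57, 19, 327]);
  translate([57, 0, 0]) cube([488, 19, 57]);
  translate([57, 0, 270]) cube([488, 19, 57]);
}
translate([304, -478, 0]) {
  translate([0, 0, 345]) cube([294, 358, 39]);
  translate([20, 20, 0]) cylinder(h = 345, r = 20);
  translate([274, 20, 0]) cylinder(h = 345, r = 20);
  translate([20, 338, 0]) cylinder(h = 345, r = 20);
  translate([274, 338, 0]) cylinder(h = 345, r = 20);
}
translate([304, 726, 0]) {
  translate([0, 0, 345]) cube([294, 358, 39]);
  translate([20, 20, 0]) cylinder(h = 345, r = 20);
  translate([274, 20, 0]) cylinder(h = 345, r = 20);
  translate([20, 338, 0]) cylinder(h = 345, r = 20);
  translate([274, 338, 0]) cylinder(h = 345, r = 20);
}
translate([-414, 124, 0]) {
  translate([0, 0, 345]) cube([294, 358, 39]);
  translate([20, 20, 0]) cylinder(h = 345, r = 20);
  translate([274, 20, 0]) cylinder(h = 345, r = 20);
  translate([20, 338, 0]) cylinder(h = 345, r = 20);
  translate([274, 338, 0]) cylinder(h = 345, r = 20);
}
translate([1022, 124, 0]) {
  translate([0, 0, 345]) cube([294, 358, 39]);
  translate([20, 20, 0]) cylinder(h = 345, r = 20);
  translate([274, 20, 0]) cylinder(h = 345, r = 20);
  translate([20, 338, 0]) cylinder(h = 345, r = 20);
  translate([274, 338, 0]) cylinder(h = 345, r = 20);
}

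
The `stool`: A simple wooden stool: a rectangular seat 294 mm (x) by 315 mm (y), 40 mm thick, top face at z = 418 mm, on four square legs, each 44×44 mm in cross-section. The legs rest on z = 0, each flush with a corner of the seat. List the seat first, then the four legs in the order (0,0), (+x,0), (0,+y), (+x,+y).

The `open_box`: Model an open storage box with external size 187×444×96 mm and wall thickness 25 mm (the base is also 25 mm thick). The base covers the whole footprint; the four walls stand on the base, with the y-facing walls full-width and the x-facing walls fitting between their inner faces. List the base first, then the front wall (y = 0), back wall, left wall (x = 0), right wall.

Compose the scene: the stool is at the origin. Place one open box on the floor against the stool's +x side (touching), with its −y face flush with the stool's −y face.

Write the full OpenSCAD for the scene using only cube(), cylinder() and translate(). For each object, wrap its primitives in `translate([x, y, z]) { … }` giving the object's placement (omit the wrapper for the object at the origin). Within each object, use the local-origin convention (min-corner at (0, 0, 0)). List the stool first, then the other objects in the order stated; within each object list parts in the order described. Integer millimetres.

translate([0, 0, 378]) cube([294, 315, 40]);
cube([44, 44, 378]);
translate([250, 0, 0]) cube([44, 44, 378]);
translate([0, 271, 0]) cube([44, 44, 378]);
translate([250, 271, 0]) cube([44, 44, 378]);
translate([294, 0, 0]) {
  cube([187, 444, 25]);
  translate([0, 0, 25]) cube([187, 25, 71]);
  translate([0, 419, 25]) cube([187, 25, 71]);
  translate([0, 25, 25]) cube([25, 394, 71]);
  translate([162, 25, 25]) cube([25, 394, 71]);
}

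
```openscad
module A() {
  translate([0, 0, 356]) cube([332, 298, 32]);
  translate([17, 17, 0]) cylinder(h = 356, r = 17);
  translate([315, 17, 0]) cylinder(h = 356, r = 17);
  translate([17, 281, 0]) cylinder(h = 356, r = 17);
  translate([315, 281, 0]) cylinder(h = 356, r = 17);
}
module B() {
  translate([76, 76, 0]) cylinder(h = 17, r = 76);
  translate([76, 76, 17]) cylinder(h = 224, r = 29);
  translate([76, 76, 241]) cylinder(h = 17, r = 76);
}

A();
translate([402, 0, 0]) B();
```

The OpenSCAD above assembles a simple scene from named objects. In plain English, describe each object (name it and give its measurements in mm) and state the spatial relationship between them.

A is a four-legged stool. The seat is 332×298 mm, 32 mm thick, top at z = 388 mm. It stands on four round legs, each 34 mm in diameter, from z = 0 to the seat underside, each leg's axis is inset half a diameter from the nearest pair of seat edges (so the leg's bounding box is flush with the corner).

B is a spool: two coaxial disc flanges of radius 76 mm and thickness 17 mm, joined by a core cylinder of radius 29 mm and height 224 mm. The lower flange rests on z = 0 and the three cylinders share a vertical axis.

The spool is on the floor beside the stool on its +x side.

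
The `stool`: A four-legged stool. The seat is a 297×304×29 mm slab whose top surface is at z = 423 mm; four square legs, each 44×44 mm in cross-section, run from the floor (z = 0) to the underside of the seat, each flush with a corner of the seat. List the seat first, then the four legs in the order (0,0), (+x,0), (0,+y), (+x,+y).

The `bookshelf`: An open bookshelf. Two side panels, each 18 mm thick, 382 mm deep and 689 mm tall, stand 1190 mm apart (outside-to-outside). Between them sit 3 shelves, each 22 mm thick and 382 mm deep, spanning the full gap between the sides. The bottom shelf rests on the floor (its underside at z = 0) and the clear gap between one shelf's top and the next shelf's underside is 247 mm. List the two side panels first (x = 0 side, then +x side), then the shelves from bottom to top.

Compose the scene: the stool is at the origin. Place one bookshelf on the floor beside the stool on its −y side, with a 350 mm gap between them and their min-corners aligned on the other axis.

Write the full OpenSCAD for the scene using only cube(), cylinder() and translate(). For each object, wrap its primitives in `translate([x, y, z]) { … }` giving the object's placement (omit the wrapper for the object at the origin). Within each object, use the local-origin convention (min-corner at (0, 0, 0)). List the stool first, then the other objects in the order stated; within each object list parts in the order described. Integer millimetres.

translate([0, 0, 394]) cube([297, 304, 29]);
cube([44, 44, 394]);
translate([253, 0, 0]) cube([44, 44, 394]);
translate([0, 260, 0]) cube([44, 44, 394]);
translate([253, 260, 0]) cube([44, 44, 394]);
translate([0, -732, 0]) {
  cube([18, 382, 689]);
  translate([1172, 0, 0]) cube([18, 382, 689]);
  translate([18, 0, 0]) cube([1154, 382, 22]);
  translate([18, 0, 269]) cube([1154, 382, 22]);
  translate([18, 0, 538]) cube([1154, 382, 22]);
}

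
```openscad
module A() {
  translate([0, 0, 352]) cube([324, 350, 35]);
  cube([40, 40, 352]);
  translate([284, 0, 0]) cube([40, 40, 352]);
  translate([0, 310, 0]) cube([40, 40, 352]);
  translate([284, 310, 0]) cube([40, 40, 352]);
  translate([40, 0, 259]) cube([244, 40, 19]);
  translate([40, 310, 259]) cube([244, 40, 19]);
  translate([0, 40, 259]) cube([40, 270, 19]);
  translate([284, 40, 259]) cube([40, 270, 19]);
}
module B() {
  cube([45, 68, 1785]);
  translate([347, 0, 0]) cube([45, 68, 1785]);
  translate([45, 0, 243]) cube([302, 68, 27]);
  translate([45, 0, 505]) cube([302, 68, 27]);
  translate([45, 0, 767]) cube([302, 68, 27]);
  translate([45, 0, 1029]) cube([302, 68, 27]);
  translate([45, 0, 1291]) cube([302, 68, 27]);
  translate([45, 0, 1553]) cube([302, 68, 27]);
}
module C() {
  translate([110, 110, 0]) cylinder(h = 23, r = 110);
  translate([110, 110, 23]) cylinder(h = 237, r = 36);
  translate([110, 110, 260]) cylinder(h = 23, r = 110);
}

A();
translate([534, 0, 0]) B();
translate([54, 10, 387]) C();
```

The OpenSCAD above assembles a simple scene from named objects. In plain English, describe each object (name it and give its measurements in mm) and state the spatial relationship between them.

A is a four-legged stool. The seat is 324×350 mm, 35 mm thick, top at z = 387 mm. It stands on four square legs, each 40×40 mm in cross-section, from z = 0 to the seat underside, each flush with a corner of the seat. Four stretchers, 40 mm wide and 19 mm tall, connect adjacent legs with their undersides at z = 259 mm, each running between the inner faces of the legs it joins and aligned with the legs' outer faces on the other axis.

B is a straight ladder. Two 45×68 mm vertical rails, 1785 mm tall, stand 392 mm apart (outside-to-outside) with their front faces coplanar on the −y side. 6 rungs, each 68 mm deep and 27 mm tall, span between the inner faces of the rails, front faces flush with the rails. The lowest rung's underside is at z = 243 mm and rungs are spaced 262 mm apart (underside to underside).

C is a spool: two coaxial disc flanges of radius 110 mm and thickness 23 mm, joined by a core cylinder of radius 36 mm and height 237 mm. The lower flange rests on z = 0 and the three cylinders share a vertical axis.

The ladder is on the floor beside the stool on its +x side. The spool is on top of the stool.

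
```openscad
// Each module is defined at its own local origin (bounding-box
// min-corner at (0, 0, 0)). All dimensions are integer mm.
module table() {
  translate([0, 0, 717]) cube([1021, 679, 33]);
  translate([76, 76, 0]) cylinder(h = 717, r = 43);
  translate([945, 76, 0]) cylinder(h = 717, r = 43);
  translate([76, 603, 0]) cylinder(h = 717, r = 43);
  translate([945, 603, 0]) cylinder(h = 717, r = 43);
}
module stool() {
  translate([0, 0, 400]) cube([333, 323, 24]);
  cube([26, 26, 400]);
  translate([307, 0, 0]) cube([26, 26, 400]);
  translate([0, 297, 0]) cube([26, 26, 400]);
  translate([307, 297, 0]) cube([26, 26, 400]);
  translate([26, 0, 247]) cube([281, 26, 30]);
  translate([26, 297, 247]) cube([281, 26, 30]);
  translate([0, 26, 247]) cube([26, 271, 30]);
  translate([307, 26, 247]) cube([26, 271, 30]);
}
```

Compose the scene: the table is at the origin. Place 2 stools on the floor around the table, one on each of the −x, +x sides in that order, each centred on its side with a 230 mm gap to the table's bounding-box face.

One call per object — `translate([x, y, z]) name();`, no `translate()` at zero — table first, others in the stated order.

table();
translate([-563, 178, 0]) stool();
translate([1251, 178, 0]) stool();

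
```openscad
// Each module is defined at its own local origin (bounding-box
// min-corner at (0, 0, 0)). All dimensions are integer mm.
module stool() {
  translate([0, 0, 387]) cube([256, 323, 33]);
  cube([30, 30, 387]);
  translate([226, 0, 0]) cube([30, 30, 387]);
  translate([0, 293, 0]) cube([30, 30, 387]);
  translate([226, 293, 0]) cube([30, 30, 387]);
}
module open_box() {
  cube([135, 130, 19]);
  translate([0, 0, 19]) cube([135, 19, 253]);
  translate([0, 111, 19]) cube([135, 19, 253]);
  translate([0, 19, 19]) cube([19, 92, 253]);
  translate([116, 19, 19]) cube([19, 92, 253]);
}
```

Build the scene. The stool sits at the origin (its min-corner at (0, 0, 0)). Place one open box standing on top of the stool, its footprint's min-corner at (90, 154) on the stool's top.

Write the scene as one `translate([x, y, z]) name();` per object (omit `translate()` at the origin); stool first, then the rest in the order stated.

stool();
translate([90, 154, 420]) open_box();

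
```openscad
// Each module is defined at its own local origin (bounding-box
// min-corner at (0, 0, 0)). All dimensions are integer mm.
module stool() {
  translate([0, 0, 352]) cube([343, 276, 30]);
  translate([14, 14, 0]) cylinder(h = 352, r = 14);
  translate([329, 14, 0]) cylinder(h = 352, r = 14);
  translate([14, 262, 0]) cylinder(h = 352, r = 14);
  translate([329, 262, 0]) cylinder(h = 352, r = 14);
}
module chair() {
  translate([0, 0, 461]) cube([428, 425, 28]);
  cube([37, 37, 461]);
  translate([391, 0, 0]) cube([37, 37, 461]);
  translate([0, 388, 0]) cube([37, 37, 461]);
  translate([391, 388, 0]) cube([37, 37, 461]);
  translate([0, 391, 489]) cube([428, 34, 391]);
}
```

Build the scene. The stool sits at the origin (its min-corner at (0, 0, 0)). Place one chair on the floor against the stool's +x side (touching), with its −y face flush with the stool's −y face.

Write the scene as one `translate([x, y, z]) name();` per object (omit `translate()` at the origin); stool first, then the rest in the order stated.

stool();
translate([343, 0, 0]) chair();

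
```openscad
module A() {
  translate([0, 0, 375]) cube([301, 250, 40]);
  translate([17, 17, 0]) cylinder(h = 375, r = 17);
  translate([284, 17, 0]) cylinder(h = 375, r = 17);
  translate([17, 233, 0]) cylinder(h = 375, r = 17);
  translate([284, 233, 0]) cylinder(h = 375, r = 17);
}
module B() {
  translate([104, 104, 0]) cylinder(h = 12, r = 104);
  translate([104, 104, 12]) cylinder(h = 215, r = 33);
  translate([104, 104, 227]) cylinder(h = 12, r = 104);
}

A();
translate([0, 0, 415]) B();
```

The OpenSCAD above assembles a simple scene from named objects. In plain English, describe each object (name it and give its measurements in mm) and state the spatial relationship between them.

A is a four-legged stool. The seat is a 301×250×40 mm slab whose top surface is at z = 415 mm; four round legs, each 34 mm in diameter, run from the floor (z = 0) to the underside of the seat, each leg's axis is inset half a diameter from the nearest pair of seat edges (so the leg's bounding box is flush with the corner).

B is a spool: two coaxial disc flanges of radius 104 mm and thickness 12 mm, joined by a core cylinder of radius 33 mm and height 215 mm. The lower flange rests on z = 0 and the three cylinders share a vertical axis.

The spool is on top of the stool.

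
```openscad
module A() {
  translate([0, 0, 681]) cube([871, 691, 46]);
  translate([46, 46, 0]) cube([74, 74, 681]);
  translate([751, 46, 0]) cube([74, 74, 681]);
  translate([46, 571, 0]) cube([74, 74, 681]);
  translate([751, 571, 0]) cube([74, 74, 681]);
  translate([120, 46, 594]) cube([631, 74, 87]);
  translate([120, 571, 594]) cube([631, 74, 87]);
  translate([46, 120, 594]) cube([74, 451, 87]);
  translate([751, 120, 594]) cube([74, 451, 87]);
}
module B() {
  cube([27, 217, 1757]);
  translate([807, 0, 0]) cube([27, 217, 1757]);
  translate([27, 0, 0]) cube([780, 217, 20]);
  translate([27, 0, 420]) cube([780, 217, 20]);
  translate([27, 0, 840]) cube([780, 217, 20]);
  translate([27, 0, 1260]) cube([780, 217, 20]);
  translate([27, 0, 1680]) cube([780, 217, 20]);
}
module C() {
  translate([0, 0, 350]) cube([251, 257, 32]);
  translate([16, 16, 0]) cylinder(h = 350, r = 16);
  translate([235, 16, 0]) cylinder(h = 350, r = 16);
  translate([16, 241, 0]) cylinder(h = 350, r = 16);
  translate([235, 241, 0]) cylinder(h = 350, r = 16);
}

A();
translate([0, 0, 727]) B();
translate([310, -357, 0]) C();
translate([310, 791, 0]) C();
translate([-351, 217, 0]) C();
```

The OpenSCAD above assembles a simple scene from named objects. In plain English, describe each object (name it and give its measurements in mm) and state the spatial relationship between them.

A is a table with a 871×691 mm rectangular top, 46 mm thick, top surface at z = 727 mm, supported by four 74×74 mm square legs, each inset 46 mm from the nearest pair of top edges, running from the floor. Four apron rails, 74 mm thick and 87 mm tall, run between adjacent legs with their top edges flush with the underside of the top and their outer faces flush with the legs' outer faces.

B is an open bookshelf. Two side panels, each 27 mm thick, 217 mm deep and 1757 mm tall, stand 834 mm apart (outside-to-outside). Between them sit 5 shelves, each 20 mm thick and 217 mm deep, spanning the full gap between the sides. The bottom shelf rests on the floor (its underside at z = 0) and the clear gap between one shelf's top and the next shelf's underside is 400 mm.

C is a simple wooden stool: a rectangular seat 251 mm (x) by 257 mm (y), 32 mm thick, top face at z = 382 mm, on four round legs, each 32 mm in diameter. The legs rest on z = 0, each leg's axis is inset half a diameter from the nearest pair of seat edges (so the leg's bounding box is flush with the corner).

The bookshelf is on top of the table. Three stools sit around the table at the −y, +y, −x sides.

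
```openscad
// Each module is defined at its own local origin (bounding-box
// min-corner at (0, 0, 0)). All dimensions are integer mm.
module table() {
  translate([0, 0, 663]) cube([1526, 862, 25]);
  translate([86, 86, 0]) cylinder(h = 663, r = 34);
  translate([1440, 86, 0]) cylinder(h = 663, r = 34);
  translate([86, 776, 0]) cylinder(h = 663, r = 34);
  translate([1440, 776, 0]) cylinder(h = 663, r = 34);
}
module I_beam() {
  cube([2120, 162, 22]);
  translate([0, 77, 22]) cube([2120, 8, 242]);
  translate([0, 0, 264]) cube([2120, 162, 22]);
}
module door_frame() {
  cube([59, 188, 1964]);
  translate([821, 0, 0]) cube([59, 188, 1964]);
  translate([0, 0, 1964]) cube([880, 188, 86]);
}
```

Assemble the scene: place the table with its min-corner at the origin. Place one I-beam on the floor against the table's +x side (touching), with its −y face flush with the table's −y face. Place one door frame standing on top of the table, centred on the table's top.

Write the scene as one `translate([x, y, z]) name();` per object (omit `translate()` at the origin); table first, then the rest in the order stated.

table();
translate([1526, 0, 0]) I_beam();
translate([323, 337, 688]) door_frame();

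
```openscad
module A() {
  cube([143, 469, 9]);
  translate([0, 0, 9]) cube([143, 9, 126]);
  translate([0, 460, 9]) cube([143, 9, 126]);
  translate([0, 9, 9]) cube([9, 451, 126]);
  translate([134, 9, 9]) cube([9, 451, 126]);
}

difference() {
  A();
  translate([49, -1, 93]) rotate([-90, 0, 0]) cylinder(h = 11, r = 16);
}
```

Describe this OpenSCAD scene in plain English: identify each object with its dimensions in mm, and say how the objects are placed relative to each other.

A is an open storage box with external size 143×469×135 mm and wall thickness 9 mm (the base is also 9 mm thick). The base covers the whole footprint; the four walls stand on the base, with the y-facing walls full-width and the x-facing walls fitting between their inner faces.

The open box has a circular hole of radius 16 mm through its front wall, centred at (x = 49, z = 93).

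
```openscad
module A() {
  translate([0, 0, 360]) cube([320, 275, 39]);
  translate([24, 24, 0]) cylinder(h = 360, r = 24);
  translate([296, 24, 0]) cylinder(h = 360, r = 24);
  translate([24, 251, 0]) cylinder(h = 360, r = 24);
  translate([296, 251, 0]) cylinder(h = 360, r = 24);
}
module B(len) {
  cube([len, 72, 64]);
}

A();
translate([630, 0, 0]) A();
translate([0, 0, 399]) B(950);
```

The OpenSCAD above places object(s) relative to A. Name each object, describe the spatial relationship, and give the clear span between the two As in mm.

Second stool starts at x = 630; first ends at x = 320; clear span = 630 − 320 = 310 mm.

A is a stool. B is a beam. A beam spans the tops of two stools. The clear span between the two stools is 310 mm.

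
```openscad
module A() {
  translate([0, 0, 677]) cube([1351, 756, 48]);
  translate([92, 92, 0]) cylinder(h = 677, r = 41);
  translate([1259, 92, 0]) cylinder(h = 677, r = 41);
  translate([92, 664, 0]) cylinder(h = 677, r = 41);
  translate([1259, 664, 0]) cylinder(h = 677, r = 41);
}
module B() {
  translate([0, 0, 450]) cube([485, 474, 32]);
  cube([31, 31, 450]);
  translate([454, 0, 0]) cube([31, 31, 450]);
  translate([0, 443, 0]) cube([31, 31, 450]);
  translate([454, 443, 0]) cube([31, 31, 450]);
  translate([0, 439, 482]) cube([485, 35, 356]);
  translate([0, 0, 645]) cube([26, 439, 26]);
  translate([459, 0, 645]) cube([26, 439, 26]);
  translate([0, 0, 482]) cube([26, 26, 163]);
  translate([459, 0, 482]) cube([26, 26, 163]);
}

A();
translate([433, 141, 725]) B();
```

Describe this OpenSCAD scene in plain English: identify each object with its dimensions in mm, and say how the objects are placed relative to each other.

A is a table: top 1351 mm (x) × 756 mm (y), 48 mm thick, upper face at z = 725 mm, on four round legs of 82 mm diameter, each leg's bounding box inset 51 mm from the nearest pair of top edges, running from z = 0 to the bottom of the top.

B is a chair. The seat is a 485×474×32 mm slab with its top at z = 482 mm, on four 31×31 mm corner legs (flush with the seat edges, standing on z = 0). A flat backrest 35 mm thick, 356 mm tall, spans the full seat width and rises from the seat top along its +y edge, rear face flush with the rear of the seat. Two armrests of 26×26 mm section run along each side from the seat's front edge to the front of the backrest, top faces 189 mm above the seat top and outer faces flush with the seat's x-edges; a 26×26 mm post under the front of each armrest stands on the seat at the front corner.

The chair is on top of the table, centred.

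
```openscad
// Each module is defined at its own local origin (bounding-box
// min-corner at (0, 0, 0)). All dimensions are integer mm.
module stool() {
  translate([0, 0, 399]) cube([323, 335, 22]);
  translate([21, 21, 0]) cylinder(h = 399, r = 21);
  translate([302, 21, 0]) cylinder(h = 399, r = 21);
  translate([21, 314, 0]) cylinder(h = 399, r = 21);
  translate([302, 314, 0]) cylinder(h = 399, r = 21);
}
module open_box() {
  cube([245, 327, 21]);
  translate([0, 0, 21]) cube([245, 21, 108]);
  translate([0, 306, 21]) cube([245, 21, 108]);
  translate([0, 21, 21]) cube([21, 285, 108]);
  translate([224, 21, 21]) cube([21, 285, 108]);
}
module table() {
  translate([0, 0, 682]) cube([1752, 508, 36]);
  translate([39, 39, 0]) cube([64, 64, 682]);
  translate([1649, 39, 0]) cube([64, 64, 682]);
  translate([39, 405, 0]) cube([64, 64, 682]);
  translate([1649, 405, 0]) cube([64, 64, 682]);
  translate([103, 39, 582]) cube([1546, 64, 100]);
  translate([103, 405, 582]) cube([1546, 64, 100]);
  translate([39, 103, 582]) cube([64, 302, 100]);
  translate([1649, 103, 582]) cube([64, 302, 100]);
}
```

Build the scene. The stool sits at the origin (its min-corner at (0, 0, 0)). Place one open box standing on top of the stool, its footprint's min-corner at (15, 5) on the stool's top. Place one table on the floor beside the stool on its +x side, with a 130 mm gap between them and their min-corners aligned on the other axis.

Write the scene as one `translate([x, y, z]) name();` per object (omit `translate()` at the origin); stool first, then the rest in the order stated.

stool();
translate([15, 5, 421]) open_box();
translate([453, 0, 0]) table();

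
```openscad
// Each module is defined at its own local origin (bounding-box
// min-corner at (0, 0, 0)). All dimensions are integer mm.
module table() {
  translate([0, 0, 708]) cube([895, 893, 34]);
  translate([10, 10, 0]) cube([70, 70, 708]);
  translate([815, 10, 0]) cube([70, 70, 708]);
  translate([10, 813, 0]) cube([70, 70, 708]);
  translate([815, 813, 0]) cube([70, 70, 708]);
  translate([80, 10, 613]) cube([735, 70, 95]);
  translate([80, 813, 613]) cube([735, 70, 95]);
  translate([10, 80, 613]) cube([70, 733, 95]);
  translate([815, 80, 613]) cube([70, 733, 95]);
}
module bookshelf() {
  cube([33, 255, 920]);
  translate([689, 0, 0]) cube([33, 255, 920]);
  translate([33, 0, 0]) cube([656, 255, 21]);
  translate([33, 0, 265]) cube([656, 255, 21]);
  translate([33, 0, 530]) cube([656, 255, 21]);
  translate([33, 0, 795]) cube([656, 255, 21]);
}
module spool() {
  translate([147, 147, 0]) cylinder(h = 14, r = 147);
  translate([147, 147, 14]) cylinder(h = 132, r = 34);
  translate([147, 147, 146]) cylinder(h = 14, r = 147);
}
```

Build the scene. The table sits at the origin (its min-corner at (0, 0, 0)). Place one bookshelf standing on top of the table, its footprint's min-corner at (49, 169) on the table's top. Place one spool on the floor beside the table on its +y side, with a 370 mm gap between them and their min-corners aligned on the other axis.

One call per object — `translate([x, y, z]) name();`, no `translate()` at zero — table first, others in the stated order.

table();
translate([49, 169, 742]) bookshelf();
translate([0, 1263, 0]) spool();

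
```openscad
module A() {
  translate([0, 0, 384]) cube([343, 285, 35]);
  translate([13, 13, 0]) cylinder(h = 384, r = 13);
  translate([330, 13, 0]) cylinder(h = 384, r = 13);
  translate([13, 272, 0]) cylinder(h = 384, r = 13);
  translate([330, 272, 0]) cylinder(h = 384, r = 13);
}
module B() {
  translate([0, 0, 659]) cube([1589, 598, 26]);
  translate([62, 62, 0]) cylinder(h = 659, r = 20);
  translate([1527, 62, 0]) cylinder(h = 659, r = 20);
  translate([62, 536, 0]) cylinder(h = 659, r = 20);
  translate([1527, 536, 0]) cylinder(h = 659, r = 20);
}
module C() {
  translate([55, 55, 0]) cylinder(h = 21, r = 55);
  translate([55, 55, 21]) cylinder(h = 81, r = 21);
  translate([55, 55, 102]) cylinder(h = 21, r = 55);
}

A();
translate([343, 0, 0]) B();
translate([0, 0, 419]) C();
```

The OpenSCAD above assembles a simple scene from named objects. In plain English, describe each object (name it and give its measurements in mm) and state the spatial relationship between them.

A is a four-legged stool. The seat is 343×285 mm, 35 mm thick, top at z = 419 mm. It stands on four round legs, each 26 mm in diameter, from z = 0 to the seat underside, each leg's axis is inset half a diameter from the nearest pair of seat edges (so the leg's bounding box is flush with the corner).

B is a table: top 1589 mm (x) × 598 mm (y), 26 mm thick, upper face at z = 685 mm, on four round legs of 40 mm diameter, each leg's bounding box inset 42 mm from the nearest pair of top edges, running from z = 0 to the bottom of the top.

C is a spool: two coaxial disc flanges of radius 55 mm and thickness 21 mm, joined by a core cylinder of radius 21 mm and height 81 mm. The lower flange rests on z = 0 and the three cylinders share a vertical axis.

The table is against the stool's +x side, with their −y faces flush. The spool is on top of the stool.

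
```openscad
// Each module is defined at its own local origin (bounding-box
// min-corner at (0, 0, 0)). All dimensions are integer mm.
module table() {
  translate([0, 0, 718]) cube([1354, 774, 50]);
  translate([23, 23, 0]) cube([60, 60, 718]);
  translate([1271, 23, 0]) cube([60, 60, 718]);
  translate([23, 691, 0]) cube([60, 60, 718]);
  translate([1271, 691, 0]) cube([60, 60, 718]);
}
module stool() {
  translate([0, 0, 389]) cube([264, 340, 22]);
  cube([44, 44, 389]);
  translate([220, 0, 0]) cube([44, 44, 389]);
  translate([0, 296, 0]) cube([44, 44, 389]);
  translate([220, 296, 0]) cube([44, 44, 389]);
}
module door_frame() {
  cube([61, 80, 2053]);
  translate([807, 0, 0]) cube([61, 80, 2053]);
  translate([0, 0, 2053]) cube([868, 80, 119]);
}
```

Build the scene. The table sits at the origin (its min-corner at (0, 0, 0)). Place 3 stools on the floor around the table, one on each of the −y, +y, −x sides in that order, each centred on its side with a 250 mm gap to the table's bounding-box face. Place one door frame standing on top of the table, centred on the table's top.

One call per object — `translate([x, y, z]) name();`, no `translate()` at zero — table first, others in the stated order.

table();
translate([545, -590, 0]) stool();
translate([545, 1024, 0]) stool();
translate([-514, 217, 0]) stool();
translate([243, 347, 768]) door_frame();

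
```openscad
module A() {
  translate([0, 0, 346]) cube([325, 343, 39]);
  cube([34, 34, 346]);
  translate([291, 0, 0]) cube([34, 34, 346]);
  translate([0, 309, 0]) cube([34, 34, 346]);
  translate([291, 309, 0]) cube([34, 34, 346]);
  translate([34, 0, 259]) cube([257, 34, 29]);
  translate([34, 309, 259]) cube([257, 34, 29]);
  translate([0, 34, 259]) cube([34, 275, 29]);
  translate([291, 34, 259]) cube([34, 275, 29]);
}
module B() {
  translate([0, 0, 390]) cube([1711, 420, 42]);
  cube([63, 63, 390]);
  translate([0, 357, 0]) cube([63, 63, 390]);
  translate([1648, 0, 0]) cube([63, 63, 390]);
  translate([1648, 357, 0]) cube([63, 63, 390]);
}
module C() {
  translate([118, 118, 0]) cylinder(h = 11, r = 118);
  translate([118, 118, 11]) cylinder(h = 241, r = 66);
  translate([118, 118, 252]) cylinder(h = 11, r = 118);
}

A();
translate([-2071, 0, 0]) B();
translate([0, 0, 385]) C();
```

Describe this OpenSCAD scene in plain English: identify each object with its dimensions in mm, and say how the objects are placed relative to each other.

A is a four-legged stool. The seat is 325×343 mm, 39 mm thick, top at z = 385 mm. It stands on four square legs, each 34×34 mm in cross-section, from z = 0 to the seat underside, each flush with a corner of the seat. Four stretchers, 34 mm wide and 29 mm tall, connect adjacent legs with their undersides at z = 259 mm, each running between the inner faces of the legs it joins and aligned with the legs' outer faces on the other axis.

B is a bench: a 1711×420 mm seat slab, 42 mm thick, top at z = 432 mm, on four 63×63 mm square legs flush with the seat corners and standing on z = 0.

C is a spool: two coaxial disc flanges of radius 118 mm and thickness 11 mm, joined by a core cylinder of radius 66 mm and height 241 mm. The lower flange rests on z = 0 and the three cylinders share a vertical axis.

The bench is on the floor beside the stool on its −x side. The spool is on top of the stool.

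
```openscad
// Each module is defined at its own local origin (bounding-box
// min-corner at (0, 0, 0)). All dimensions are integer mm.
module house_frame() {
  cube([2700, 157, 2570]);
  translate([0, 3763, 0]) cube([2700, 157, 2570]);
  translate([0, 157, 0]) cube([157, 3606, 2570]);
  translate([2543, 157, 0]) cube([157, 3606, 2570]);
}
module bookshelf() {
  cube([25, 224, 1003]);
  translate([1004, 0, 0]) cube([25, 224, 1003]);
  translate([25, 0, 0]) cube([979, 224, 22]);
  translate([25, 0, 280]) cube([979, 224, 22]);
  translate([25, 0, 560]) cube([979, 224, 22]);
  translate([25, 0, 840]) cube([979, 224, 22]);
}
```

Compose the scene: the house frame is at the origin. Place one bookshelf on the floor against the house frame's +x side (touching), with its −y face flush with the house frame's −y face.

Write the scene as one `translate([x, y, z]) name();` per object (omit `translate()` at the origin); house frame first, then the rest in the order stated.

house_frame();
translate([2700, 0, 0]) bookshelf();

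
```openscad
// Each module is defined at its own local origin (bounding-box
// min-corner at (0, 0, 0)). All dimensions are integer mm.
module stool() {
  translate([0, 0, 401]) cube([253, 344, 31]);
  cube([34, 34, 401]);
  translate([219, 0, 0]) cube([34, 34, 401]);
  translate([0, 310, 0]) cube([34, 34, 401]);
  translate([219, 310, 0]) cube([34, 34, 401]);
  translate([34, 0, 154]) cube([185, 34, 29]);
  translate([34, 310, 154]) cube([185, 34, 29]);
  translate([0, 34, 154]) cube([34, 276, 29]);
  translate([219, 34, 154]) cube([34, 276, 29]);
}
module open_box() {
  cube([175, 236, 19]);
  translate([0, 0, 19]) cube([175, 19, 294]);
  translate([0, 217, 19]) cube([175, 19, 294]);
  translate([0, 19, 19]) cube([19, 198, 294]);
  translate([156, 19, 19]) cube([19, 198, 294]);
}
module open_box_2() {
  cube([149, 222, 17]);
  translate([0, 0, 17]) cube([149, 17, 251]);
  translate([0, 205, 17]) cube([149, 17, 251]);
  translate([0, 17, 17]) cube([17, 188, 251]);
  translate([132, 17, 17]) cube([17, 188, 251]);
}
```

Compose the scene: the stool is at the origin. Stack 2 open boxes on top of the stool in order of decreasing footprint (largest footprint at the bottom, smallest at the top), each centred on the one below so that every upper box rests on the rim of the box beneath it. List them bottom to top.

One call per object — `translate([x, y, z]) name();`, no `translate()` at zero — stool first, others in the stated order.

stool();
translate([39, 54, 432]) open_box();
translate([52, 61, 745]) open_box_2();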